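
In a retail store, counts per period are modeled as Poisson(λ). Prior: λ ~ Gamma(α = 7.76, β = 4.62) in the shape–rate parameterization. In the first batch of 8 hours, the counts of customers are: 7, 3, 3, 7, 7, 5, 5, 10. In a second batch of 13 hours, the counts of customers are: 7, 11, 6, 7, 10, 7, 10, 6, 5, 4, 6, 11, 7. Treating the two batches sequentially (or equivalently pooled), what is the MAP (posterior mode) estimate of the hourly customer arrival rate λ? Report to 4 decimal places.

With a Gamma(shape α, rate β) prior, the Poisson likelihood is conjugate: the posterior is Gamma(α + ΣXᵢ, β + n).
Batch 1: sum of counts S = 47 over n = 8 hours.
After batch 1: Gamma(α+S, β+n) = Gamma(7.76+47, 4.62+8) = Gamma(54.76, 12.62).
Batch 2: sum of counts S = 97 over n = 13 hours.
After batch 2: Gamma(α+S, β+n) = Gamma(54.76+97, 12.62+13) = Gamma(151.76, 25.62).
Mode of Gamma(α,β) for α≥1 is (α−1)/β = 150.76/25.62 = 5.8845.

5.8845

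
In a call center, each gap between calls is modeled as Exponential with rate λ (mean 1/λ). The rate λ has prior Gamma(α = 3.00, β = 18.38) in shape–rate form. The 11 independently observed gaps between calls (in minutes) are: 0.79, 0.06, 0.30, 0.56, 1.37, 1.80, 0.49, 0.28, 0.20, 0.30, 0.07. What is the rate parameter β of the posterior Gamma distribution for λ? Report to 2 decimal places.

With a Gamma(shape α, rate β) prior on the exponential rate λ, the posterior after n observations with total T = Σxᵢ is Gamma(α+n, β+T).
Sum of observations T = 6.22 minutes; n = 11.
Posterior: Gamma(3.00+11, 18.38+6.22) = Gamma(14.00, 24.60).
Posterior β = 24.60.

24.60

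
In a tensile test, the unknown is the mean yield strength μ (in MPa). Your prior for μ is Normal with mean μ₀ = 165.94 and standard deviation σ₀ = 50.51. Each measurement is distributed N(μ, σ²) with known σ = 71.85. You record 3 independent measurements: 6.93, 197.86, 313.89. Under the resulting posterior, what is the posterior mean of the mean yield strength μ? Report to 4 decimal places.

170.0925

For Normal data with known variance σ², a Normal(μ₀, σ₀²) prior on μ is conjugate. Posterior precision = 1/σ₀² + n/σ²; posterior mean is the precision-weighted average of μ₀ and x̄.
Σxᵢ = 6.93 + 197.86 + 313.89 = 518.68, so n·x̄ = 518.68.
σ₀² = 50.51² = 2551.2601, σ² = 71.85² = 5162.4225; σ² + n·σ₀² = 5162.4225 + 3·2551.2601 = 12816.2028.
Posterior mean = (μ₀/σ₀² + n·x̄/σ²)/(1/σ₀² + n/σ²) = (σ²·μ₀ + σ₀²·n·x̄)/(σ² + n·σ₀²) = (5162.4225·165.94 + 2551.2601·518.68)/12816.2028 = 2179939.978318/12816.2028 = 170.0925.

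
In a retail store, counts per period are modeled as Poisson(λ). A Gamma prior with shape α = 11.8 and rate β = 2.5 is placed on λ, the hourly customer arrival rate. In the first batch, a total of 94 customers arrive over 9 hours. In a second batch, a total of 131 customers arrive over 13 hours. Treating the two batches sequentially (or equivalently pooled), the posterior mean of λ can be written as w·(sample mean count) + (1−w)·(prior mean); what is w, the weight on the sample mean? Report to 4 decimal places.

With a Gamma(shape α, rate β) prior, the Poisson likelihood is conjugate: the posterior is Gamma(α + ΣXᵢ, β + n).
Total number of hours: n = 9 + 13 = 22.
Posterior mean = (α₀+S)/(β₀+n) = [n/(β₀+n)]·(S/n) + [β₀/(β₀+n)]·(α₀/β₀), so only n and β₀ enter the weight.
Weight on data w = n/(β₀+n) = 22/(2.5+22) = 22/24.5 = 0.8980.

0.8980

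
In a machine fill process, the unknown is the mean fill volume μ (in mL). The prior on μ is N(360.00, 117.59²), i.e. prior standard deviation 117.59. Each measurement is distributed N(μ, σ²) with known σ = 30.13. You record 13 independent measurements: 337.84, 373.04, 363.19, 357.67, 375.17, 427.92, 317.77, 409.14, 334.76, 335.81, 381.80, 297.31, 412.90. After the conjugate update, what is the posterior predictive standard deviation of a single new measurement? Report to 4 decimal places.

31.2618

For Normal data with known variance σ², a Normal(μ₀, σ₀²) prior on μ is conjugate. Posterior precision = 1/σ₀² + n/σ²; posterior mean is the precision-weighted average of μ₀ and x̄.
σ₀² = 117.59² = 13827.4081, σ² = 30.13² = 907.8169; σ² + n·σ₀² = 907.8169 + 13·13827.4081 = 180664.1222.
Posterior precision = 1/σ₀² + n/σ² = 1/13827.4081 + 13/907.8169 = (σ² + n·σ₀²)/(σ₀²σ²) = 180664.1222/(13827.4081·907.8169); posterior variance σₙ² = σ₀²σ²/(σ² + n·σ₀²) = 13827.4081·907.8169/180664.1222 = 69.481171.
Predictive variance for one new observation = σₙ² + σ² = 13827.4081·907.8169/180664.1222 + 907.8169 = σ²·(σ₀² + 180664.1222)/180664.1222 = 907.8169·194491.5303/180664.1222 = 977.298071; SD = √(907.8169·194491.5303/180664.1222) = 31.2618.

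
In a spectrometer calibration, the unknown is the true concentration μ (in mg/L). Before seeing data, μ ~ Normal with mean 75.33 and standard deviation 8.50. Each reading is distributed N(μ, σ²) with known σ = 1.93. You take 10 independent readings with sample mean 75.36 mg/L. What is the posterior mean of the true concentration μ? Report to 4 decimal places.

For Normal data with known variance σ², a Normal(μ₀, σ₀²) prior on μ is conjugate. Posterior precision = 1/σ₀² + n/σ²; posterior mean is the precision-weighted average of μ₀ and x̄.
n·x̄ = 10·75.36 = 753.6.
σ₀² = 8.50² = 72.25, σ² = 1.93² = 3.7249; σ² + n·σ₀² = 3.7249 + 10·72.25 = 726.2249.
Posterior mean = (μ₀/σ₀² + n·x̄/σ²)/(1/σ₀² + n/σ²) = (σ²·μ₀ + σ₀²·n·x̄)/(σ² + n·σ₀²) = (3.7249·75.33 + 72.25·753.6)/726.2249 = 54728.196717/726.2249 = 75.3598.

75.3598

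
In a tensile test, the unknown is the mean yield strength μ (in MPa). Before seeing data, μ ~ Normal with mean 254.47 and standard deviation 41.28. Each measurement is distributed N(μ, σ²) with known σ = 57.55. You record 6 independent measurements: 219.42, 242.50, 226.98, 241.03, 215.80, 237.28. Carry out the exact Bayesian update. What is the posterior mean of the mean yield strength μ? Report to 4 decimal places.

For Normal data with known variance σ², a Normal(μ₀, σ₀²) prior on μ is conjugate. Posterior precision = 1/σ₀² + n/σ²; posterior mean is the precision-weighted average of μ₀ and x̄.
Σxᵢ = 219.42 + 242.50 + 226.98 + 241.03 + 215.80 + 237.28 = 1383.01, so n·x̄ = 1383.01.
σ₀² = 41.28² = 1704.0384, σ² = 57.55² = 3312.0025; σ² + n·σ₀² = 3312.0025 + 6·1704.0384 = 13536.2329.
Posterior mean = (μ₀/σ₀² + n·x̄/σ²)/(1/σ₀² + n/σ²) = (σ²·μ₀ + σ₀²·n·x̄)/(σ² + n·σ₀²) = (3312.0025·254.47 + 1704.0384·1383.01)/13536.2329 = 3199507.423759/13536.2329 = 236.3662.

236.3662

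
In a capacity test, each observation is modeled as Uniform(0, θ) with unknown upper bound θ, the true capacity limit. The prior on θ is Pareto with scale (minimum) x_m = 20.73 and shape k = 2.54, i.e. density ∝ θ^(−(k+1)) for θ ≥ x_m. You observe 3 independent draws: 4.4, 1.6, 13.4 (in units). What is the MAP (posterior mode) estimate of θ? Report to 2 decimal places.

20.73

A Pareto(scale x_m, shape k) prior on the upper bound θ of Uniform(0, θ) is conjugate: posterior is Pareto(max(x_m, max xᵢ), k + n).
Sample maximum = 13.4; prior scale x_m = 20.73 → posterior scale = max = 20.73.
Posterior shape = 2.54 + 3 = 5.54.
The Pareto density is decreasing on [x_m, ∞), so the mode is x_m = 20.73.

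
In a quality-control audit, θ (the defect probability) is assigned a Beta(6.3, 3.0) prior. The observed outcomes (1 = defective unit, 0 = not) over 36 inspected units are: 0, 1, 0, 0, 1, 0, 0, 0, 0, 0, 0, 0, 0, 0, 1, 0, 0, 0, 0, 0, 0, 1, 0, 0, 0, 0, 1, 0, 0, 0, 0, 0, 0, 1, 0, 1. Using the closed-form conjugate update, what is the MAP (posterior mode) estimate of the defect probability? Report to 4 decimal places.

The Beta prior is conjugate to a Binomial/Bernoulli likelihood; the update adds successes to α and failures to β.
Posterior: Beta(α+k, β+n−k) = Beta(6.3+7, 3.0+29) = Beta(13.3, 32.0).
Mode of Beta(a,b) for a,b>1 is (a−1)/(a+b−2) = 12.3/43.3 = 0.2841.

0.2841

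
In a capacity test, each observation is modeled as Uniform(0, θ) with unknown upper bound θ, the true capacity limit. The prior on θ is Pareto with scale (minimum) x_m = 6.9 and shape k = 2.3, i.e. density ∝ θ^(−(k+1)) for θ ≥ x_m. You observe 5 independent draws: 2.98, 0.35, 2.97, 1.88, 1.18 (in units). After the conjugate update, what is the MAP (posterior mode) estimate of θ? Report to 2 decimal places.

6.90

A Pareto(scale x_m, shape k) prior on the upper bound θ of Uniform(0, θ) is conjugate: posterior is Pareto(max(x_m, max xᵢ), k + n).
Sample maximum = 2.98; prior scale x_m = 6.9 → posterior scale = max = 6.90.
Posterior shape = 2.3 + 5 = 7.3.
The Pareto density is decreasing on [x_m, ∞), so the mode is x_m = 6.90.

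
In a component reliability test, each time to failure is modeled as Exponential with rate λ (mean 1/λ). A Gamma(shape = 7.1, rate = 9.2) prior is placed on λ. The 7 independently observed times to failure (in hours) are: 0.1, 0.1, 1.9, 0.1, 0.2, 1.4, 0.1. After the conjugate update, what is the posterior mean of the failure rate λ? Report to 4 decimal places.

With a Gamma(shape α, rate β) prior on the exponential rate λ, the posterior after n observations with total T = Σxᵢ is Gamma(α+n, β+T).
Sum of observations T = 3.9 hours; n = 7.
Posterior: Gamma(7.1+7, 9.2+3.9) = Gamma(14.1, 13.1).
Posterior mean of λ = α/β = 14.1/13.1 = 1.0763.

1.0763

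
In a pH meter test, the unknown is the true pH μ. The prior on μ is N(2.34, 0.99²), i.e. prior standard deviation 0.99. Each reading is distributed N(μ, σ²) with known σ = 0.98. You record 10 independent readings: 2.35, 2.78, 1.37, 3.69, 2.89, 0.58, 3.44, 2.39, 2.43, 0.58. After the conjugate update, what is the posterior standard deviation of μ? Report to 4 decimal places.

0.2958

For Normal data with known variance σ², a Normal(μ₀, σ₀²) prior on μ is conjugate. Posterior precision = 1/σ₀² + n/σ²; posterior mean is the precision-weighted average of μ₀ and x̄.
σ₀² = 0.99² = 0.9801, σ² = 0.98² = 0.9604; σ² + n·σ₀² = 0.9604 + 10·0.9801 = 10.7614.
Posterior precision = 1/σ₀² + n/σ² = 1/0.9801 + 10/0.9604 = (σ² + n·σ₀²)/(σ₀²σ²) = 10.7614/(0.9801·0.9604); posterior variance σₙ² = σ₀²σ²/(σ² + n·σ₀²) = 0.9801·0.9604/10.7614 = 0.087469.
Posterior SD = √σₙ² = √(0.9801·0.9604/10.7614) = 0.2958.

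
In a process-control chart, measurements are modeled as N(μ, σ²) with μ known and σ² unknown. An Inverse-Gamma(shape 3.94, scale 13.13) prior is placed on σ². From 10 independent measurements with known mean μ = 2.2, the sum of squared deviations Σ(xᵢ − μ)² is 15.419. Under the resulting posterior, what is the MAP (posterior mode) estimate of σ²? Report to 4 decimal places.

With known mean μ and an Inverse-Gamma(α, β) prior on σ², the Normal likelihood is conjugate: posterior is Inv-Gamma(α + n/2, β + Σ(xᵢ−μ)²/2).
Posterior: Inv-Gamma(3.94 + 10/2, 13.13 + 15.419/2) = Inv-Gamma(8.94, 20.8395).
Mode = β/(α+1) = 20.8395/9.94 = 2.0965.

2.0965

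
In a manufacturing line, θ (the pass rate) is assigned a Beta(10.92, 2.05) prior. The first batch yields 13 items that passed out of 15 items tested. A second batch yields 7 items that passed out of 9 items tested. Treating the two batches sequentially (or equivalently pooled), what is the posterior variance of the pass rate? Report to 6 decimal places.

The Beta prior is conjugate to a Binomial/Bernoulli likelihood; the update adds successes to α and failures to β.
After batch 1: Beta(10.92+13, 2.05+2) = Beta(23.92, 4.05).
After batch 2: Beta(23.92+7, 4.05+2) = Beta(30.92, 6.05).
Var = αβ/((α+β)²(α+β+1)) = 30.92·6.05/(36.97²·37.97) = 0.003605.

0.003605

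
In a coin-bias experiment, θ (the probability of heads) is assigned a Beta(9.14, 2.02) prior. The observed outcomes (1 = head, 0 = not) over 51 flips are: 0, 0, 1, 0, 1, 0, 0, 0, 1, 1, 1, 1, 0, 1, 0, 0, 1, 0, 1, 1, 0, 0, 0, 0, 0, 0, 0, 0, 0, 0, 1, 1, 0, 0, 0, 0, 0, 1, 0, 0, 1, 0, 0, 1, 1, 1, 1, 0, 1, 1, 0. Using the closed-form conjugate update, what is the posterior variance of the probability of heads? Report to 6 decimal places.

0.003943

The Beta prior is conjugate to a Binomial/Bernoulli likelihood; the update adds successes to α and failures to β.
Posterior: Beta(α+k, β+n−k) = Beta(9.14+20, 2.02+31) = Beta(29.14, 33.02).
Var = αβ/((α+β)²(α+β+1)) = 29.14·33.02/(62.16²·63.16) = 0.003943.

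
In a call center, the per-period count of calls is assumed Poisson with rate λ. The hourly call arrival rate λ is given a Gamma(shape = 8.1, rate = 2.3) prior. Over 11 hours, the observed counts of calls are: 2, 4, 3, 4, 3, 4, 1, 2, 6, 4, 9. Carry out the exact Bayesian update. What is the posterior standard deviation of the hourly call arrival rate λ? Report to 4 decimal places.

With a Gamma(shape α, rate β) prior, the Poisson likelihood is conjugate: the posterior is Gamma(α + ΣXᵢ, β + n).
Sum of counts S = 42 over n = 11 hours.
Posterior: Gamma(α+S, β+n) = Gamma(8.1+42, 2.3+11) = Gamma(50.1, 13.3).
SD = √α/β = √50.1/13.3 = 0.5322.

0.5322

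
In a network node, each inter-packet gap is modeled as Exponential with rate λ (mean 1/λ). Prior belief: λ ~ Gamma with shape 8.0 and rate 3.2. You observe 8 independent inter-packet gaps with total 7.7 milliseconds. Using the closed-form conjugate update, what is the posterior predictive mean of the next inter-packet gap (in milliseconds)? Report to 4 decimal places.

With a Gamma(shape α, rate β) prior on the exponential rate λ, the posterior after n observations with total T = Σxᵢ is Gamma(α+n, β+T).
Posterior: Gamma(8.0+8, 3.2+7.7) = Gamma(16.0, 10.9).
The predictive distribution for the next observation is Lomax; its mean is β/(α−1) = 10.9/15.0 = 0.7267.

0.7267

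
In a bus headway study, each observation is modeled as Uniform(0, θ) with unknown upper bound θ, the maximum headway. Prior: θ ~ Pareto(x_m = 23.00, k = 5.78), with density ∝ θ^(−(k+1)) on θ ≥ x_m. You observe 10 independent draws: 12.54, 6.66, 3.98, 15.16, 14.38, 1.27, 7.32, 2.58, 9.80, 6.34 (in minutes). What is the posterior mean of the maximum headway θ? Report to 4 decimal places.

A Pareto(scale x_m, shape k) prior on the upper bound θ of Uniform(0, θ) is conjugate: posterior is Pareto(max(x_m, max xᵢ), k + n).
Sample maximum = 15.16; prior scale x_m = 23.00 → posterior scale = max = 23.00.
Posterior shape = 5.78 + 10 = 15.78.
E[θ|data] = k·x_m/(k−1) = 15.78·23.00/14.78 = 24.5562.

24.5562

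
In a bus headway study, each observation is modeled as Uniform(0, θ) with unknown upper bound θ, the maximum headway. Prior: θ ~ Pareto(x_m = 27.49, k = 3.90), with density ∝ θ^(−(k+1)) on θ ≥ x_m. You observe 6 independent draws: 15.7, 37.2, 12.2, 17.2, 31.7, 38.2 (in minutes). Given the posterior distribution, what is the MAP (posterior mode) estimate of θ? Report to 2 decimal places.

A Pareto(scale x_m, shape k) prior on the upper bound θ of Uniform(0, θ) is conjugate: posterior is Pareto(max(x_m, max xᵢ), k + n).
Sample maximum = 38.2; prior scale x_m = 27.49 → posterior scale = max = 38.20.
Posterior shape = 3.90 + 6 = 9.90.
The Pareto density is decreasing on [x_m, ∞), so the mode is x_m = 38.20.

38.20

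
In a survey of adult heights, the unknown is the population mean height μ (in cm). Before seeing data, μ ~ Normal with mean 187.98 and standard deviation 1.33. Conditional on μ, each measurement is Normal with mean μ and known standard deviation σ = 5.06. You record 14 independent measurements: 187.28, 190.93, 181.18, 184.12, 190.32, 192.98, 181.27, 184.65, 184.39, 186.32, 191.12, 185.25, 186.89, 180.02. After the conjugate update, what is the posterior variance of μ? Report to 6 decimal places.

0.899183

For Normal data with known variance σ², a Normal(μ₀, σ₀²) prior on μ is conjugate. Posterior precision = 1/σ₀² + n/σ²; posterior mean is the precision-weighted average of μ₀ and x̄.
σ₀² = 1.33² = 1.7689, σ² = 5.06² = 25.6036; σ² + n·σ₀² = 25.6036 + 14·1.7689 = 50.3682.
Posterior precision = 1/σ₀² + n/σ² = 1/1.7689 + 14/25.6036 = (σ² + n·σ₀²)/(σ₀²σ²) = 50.3682/(1.7689·25.6036); posterior variance σₙ² = σ₀²σ²/(σ² + n·σ₀²) = 1.7689·25.6036/50.3682 = 0.899183.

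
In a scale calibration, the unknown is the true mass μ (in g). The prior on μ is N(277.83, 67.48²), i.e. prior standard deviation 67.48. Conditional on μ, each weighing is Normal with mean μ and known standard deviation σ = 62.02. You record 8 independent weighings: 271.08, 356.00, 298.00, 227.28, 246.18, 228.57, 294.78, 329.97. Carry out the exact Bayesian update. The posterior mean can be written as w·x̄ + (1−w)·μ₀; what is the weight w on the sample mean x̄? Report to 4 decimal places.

0.9045

For Normal data with known variance σ², a Normal(μ₀, σ₀²) prior on μ is conjugate. Posterior precision = 1/σ₀² + n/σ²; posterior mean is the precision-weighted average of μ₀ and x̄.
σ₀² = 67.48² = 4553.5504, σ² = 62.02² = 3846.4804. Prior precision 1/σ₀² = 1/4553.5504; data precision n/σ² = 8/3846.4804.
w = (n/σ²)/(1/σ₀² + n/σ²) = n·σ₀²/(σ² + n·σ₀²) = 8·4553.5504/(3846.4804 + 8·4553.5504) = 36428.4032/40274.8836 = 0.9045.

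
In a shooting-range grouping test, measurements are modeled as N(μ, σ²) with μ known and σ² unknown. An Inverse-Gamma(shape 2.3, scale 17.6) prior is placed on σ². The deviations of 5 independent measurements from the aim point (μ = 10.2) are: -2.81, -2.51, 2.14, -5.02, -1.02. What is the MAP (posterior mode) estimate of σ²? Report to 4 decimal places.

6.9152

With known mean μ and an Inverse-Gamma(α, β) prior on σ², the Normal likelihood is conjugate: posterior is Inv-Gamma(α + n/2, β + Σ(xᵢ−μ)²/2).
Σ(xᵢ−μ)² = (-2.81)² + (-2.51)² + (2.14)² + (-5.02)² + (-1.02)² = 45.0166.
Posterior: Inv-Gamma(2.3 + 5/2, 17.6 + 45.0166/2) = Inv-Gamma(4.80, 40.10830).
Mode = β/(α+1) = 40.10830/5.80 = 6.9152.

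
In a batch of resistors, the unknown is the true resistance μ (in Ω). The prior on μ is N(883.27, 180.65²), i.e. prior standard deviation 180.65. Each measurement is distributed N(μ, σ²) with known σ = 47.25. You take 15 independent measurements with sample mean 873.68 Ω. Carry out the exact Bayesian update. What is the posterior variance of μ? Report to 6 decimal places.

For Normal data with known variance σ², a Normal(μ₀, σ₀²) prior on μ is conjugate. Posterior precision = 1/σ₀² + n/σ²; posterior mean is the precision-weighted average of μ₀ and x̄.
σ₀² = 180.65² = 32634.4225, σ² = 47.25² = 2232.5625; σ² + n·σ₀² = 2232.5625 + 15·32634.4225 = 491748.9.
Posterior precision = 1/σ₀² + n/σ² = 1/32634.4225 + 15/2232.5625 = (σ² + n·σ₀²)/(σ₀²σ²) = 491748.9/(32634.4225·2232.5625); posterior variance σₙ² = σ₀²σ²/(σ² + n·σ₀²) = 32634.4225·2232.5625/491748.9 = 148.161771.

148.161771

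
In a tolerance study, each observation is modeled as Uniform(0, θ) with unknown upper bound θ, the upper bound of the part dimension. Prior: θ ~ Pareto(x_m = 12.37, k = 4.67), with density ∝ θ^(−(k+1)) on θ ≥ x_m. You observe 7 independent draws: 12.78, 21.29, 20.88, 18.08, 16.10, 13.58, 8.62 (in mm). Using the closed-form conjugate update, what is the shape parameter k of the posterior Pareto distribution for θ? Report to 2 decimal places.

11.67

A Pareto(scale x_m, shape k) prior on the upper bound θ of Uniform(0, θ) is conjugate: posterior is Pareto(max(x_m, max xᵢ), k + n).
Sample maximum = 21.29; prior scale x_m = 12.37 → posterior scale = max = 21.29.
Posterior shape = 4.67 + 7 = 11.67.
Posterior shape k = 11.67.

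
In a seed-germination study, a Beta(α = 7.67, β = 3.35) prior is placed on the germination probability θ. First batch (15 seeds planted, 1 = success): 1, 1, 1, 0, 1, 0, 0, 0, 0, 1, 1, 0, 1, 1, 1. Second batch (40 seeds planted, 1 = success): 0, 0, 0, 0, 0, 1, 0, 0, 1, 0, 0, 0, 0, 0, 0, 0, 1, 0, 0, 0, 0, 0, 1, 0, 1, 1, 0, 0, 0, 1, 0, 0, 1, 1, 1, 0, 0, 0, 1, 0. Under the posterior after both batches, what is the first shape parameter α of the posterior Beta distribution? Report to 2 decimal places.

The Beta prior is conjugate to a Binomial/Bernoulli likelihood; the update adds successes to α and failures to β.
After batch 1: Beta(7.67+9, 3.35+6) = Beta(16.67, 9.35).
After batch 2: Beta(16.67+11, 9.35+29) = Beta(27.67, 38.35).
Posterior α = 27.67.

27.67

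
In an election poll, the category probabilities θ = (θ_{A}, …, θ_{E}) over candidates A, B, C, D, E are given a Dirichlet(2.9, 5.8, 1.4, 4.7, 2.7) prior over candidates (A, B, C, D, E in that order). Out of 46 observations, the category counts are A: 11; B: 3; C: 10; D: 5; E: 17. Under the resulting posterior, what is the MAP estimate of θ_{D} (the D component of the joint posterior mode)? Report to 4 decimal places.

0.1487

The Dirichlet prior is conjugate to the Multinomial likelihood: each posterior αⱼ = prior αⱼ + observed count nⱼ.
Posterior concentration: (13.9, 8.8, 11.4, 9.7, 19.7), total = 63.5.
Joint mode component: (α_{D}−1)/(Σα−K) = 8.7/58.5 = 0.1487.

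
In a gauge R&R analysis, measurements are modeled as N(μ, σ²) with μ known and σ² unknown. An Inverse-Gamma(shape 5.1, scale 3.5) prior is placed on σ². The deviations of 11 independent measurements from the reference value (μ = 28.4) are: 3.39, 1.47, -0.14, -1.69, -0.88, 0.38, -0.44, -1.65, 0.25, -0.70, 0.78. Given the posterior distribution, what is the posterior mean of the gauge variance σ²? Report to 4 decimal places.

With known mean μ and an Inverse-Gamma(α, β) prior on σ², the Normal likelihood is conjugate: posterior is Inv-Gamma(α + n/2, β + Σ(xᵢ−μ)²/2).
Σ(xᵢ−μ)² = (3.39)² + (1.47)² + (-0.14)² + (-1.69)² + (-0.88)² + (0.38)² + (-0.44)² + (-1.65)² + (0.25)² + (-0.70)² + (0.78)² = 21.5245.
Posterior: Inv-Gamma(5.1 + 11/2, 3.5 + 21.5245/2) = Inv-Gamma(10.60, 14.26225).
E[σ²|data] = β/(α−1) = 14.26225/9.60 = 1.4857.

1.4857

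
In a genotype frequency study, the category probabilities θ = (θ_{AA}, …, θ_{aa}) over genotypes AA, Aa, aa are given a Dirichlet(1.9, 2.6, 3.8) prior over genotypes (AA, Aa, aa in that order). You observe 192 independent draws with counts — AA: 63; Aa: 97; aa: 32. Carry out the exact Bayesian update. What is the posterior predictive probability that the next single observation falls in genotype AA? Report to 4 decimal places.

0.3240

The Dirichlet prior is conjugate to the Multinomial likelihood: each posterior αⱼ = prior αⱼ + observed count nⱼ.
Posterior concentration: (64.9, 99.6, 35.8), total = 200.3.
P(next = AA | data) = α_{AA}/Σα = 0.3240.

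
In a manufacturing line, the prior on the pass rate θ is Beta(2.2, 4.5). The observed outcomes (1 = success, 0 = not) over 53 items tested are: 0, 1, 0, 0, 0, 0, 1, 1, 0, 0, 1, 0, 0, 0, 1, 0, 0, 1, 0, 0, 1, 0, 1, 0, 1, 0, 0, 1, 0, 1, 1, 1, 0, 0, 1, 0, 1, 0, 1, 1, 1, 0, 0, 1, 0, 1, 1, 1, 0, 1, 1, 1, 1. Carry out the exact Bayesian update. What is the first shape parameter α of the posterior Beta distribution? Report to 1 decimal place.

The Beta prior is conjugate to a Binomial/Bernoulli likelihood; the update adds successes to α and failures to β.
Posterior: Beta(α+k, β+n−k) = Beta(2.2+26, 4.5+27) = Beta(28.2, 31.5).
Posterior α = 28.2.

28.2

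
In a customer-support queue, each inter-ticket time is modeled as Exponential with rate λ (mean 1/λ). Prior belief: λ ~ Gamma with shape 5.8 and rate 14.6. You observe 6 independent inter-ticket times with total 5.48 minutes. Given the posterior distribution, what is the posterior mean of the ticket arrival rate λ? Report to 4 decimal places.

With a Gamma(shape α, rate β) prior on the exponential rate λ, the posterior after n observations with total T = Σxᵢ is Gamma(α+n, β+T).
Posterior: Gamma(5.8+6, 14.6+5.48) = Gamma(11.8, 20.08).
Posterior mean of λ = α/β = 11.8/20.08 = 0.5876.

0.5876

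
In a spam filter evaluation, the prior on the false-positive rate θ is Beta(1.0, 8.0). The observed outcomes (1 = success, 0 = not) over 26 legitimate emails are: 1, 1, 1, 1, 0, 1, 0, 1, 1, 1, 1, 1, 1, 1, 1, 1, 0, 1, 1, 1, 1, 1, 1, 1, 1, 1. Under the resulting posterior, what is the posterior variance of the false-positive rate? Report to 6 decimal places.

The Beta prior is conjugate to a Binomial/Bernoulli likelihood; the update adds successes to α and failures to β.
Posterior: Beta(α+k, β+n−k) = Beta(1.0+23, 8.0+3) = Beta(24.0, 11.0).
Var = αβ/((α+β)²(α+β+1)) = 24.0·11.0/(35.0²·36.0) = 0.005986.

0.005986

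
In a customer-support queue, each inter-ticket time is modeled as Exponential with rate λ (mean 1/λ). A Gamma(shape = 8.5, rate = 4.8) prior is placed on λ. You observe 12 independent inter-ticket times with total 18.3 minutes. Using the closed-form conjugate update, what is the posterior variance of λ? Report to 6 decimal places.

0.038418

With a Gamma(shape α, rate β) prior on the exponential rate λ, the posterior after n observations with total T = Σxᵢ is Gamma(α+n, β+T).
Posterior: Gamma(8.5+12, 4.8+18.3) = Gamma(20.5, 23.1).
Var = α/β² = 0.038418.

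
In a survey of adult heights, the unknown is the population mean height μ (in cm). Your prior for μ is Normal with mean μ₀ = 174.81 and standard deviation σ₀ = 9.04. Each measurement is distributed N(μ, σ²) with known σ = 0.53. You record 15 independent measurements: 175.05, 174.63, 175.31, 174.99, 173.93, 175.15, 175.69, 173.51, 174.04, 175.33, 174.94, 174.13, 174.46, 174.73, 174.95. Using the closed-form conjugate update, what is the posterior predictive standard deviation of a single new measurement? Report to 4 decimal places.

0.5474

For Normal data with known variance σ², a Normal(μ₀, σ₀²) prior on μ is conjugate. Posterior precision = 1/σ₀² + n/σ²; posterior mean is the precision-weighted average of μ₀ and x̄.
σ₀² = 9.04² = 81.7216, σ² = 0.53² = 0.2809; σ² + n·σ₀² = 0.2809 + 15·81.7216 = 1226.1049.
Posterior precision = 1/σ₀² + n/σ² = 1/81.7216 + 15/0.2809 = (σ² + n·σ₀²)/(σ₀²σ²) = 1226.1049/(81.7216·0.2809); posterior variance σₙ² = σ₀²σ²/(σ² + n·σ₀²) = 81.7216·0.2809/1226.1049 = 0.018722.
Predictive variance for one new observation = σₙ² + σ² = 81.7216·0.2809/1226.1049 + 0.2809 = σ²·(σ₀² + 1226.1049)/1226.1049 = 0.2809·1307.8265/1226.1049 = 0.299622; SD = √(0.2809·1307.8265/1226.1049) = 0.5474.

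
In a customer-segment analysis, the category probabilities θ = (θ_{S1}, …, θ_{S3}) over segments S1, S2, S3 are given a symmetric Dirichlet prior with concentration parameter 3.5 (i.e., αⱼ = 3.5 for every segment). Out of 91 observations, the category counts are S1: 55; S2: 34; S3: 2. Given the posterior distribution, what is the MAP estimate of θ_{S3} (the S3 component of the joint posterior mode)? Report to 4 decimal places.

0.0457

The Dirichlet prior is conjugate to the Multinomial likelihood: each posterior αⱼ = prior αⱼ + observed count nⱼ.
Posterior concentration: (58.5, 37.5, 5.5), total = 101.5.
Joint mode component: (α_{S3}−1)/(Σα−K) = 4.5/98.5 = 0.0457.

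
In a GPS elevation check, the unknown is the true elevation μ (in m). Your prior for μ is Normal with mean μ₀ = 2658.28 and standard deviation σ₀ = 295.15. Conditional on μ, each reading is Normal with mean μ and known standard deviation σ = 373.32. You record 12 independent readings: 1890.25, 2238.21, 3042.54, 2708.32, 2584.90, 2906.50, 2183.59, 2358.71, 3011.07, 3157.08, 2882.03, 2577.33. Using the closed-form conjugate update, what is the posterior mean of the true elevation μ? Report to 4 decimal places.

For Normal data with known variance σ², a Normal(μ₀, σ₀²) prior on μ is conjugate. Posterior precision = 1/σ₀² + n/σ²; posterior mean is the precision-weighted average of μ₀ and x̄.
Σxᵢ = 1890.25 + 2238.21 + 3042.54 + 2708.32 + 2584.90 + 2906.50 + 2183.59 + 2358.71 + 3011.07 + 3157.08 + 2882.03 + 2577.33 = 31540.53, so n·x̄ = 31540.53.
σ₀² = 295.15² = 87113.5225, σ² = 373.32² = 139367.8224; σ² + n·σ₀² = 139367.8224 + 12·87113.5225 = 1184730.0924.
Posterior mean = (μ₀/σ₀² + n·x̄/σ²)/(1/σ₀² + n/σ²) = (σ²·μ₀ + σ₀²·n·x̄)/(σ² + n·σ₀²) = (139367.8224·2658.28 + 87113.5225·31540.53)/1184730.0924 = 3118085364.746397/1184730.0924 = 2631.8951.

2631.8951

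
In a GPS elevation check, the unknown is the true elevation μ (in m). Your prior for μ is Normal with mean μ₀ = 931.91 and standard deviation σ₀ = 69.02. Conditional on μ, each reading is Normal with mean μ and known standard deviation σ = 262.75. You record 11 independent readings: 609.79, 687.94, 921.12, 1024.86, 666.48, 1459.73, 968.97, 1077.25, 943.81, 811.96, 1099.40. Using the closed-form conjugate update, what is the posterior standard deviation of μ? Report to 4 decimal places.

52.0402

For Normal data with known variance σ², a Normal(μ₀, σ₀²) prior on μ is conjugate. Posterior precision = 1/σ₀² + n/σ²; posterior mean is the precision-weighted average of μ₀ and x̄.
σ₀² = 69.02² = 4763.7604, σ² = 262.75² = 69037.5625; σ² + n·σ₀² = 69037.5625 + 11·4763.7604 = 121438.9269.
Posterior precision = 1/σ₀² + n/σ² = 1/4763.7604 + 11/69037.5625 = (σ² + n·σ₀²)/(σ₀²σ²) = 121438.9269/(4763.7604·69037.5625); posterior variance σₙ² = σ₀²σ²/(σ² + n·σ₀²) = 4763.7604·69037.5625/121438.9269 = 2708.179451.
Posterior SD = √σₙ² = √(4763.7604·69037.5625/121438.9269) = 52.0402.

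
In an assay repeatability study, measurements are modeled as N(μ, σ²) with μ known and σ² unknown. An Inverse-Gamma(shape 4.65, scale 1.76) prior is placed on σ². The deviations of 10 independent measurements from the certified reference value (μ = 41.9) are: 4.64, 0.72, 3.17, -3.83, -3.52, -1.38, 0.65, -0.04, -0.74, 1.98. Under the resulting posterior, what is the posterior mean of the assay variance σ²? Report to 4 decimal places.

4.0158

With known mean μ and an Inverse-Gamma(α, β) prior on σ², the Normal likelihood is conjugate: posterior is Inv-Gamma(α + n/2, β + Σ(xᵢ−μ)²/2).
Σ(xᵢ−μ)² = (4.64)² + (0.72)² + (3.17)² + (-3.83)² + (-3.52)² + (-1.38)² + (0.65)² + (-0.04)² + (-0.74)² + (1.98)² = 65.9527.
Posterior: Inv-Gamma(4.65 + 10/2, 1.76 + 65.9527/2) = Inv-Gamma(9.65, 34.73635).
E[σ²|data] = β/(α−1) = 34.73635/8.65 = 4.0158.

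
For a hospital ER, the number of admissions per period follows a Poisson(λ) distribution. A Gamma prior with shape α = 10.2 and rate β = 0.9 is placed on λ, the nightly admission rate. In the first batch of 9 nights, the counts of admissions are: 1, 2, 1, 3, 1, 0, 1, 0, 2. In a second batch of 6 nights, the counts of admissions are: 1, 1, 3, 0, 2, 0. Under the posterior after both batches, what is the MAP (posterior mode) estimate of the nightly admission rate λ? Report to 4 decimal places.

1.7107

With a Gamma(shape α, rate β) prior, the Poisson likelihood is conjugate: the posterior is Gamma(α + ΣXᵢ, β + n).
Batch 1: sum of counts S = 11 over n = 9 nights.
After batch 1: Gamma(α+S, β+n) = Gamma(10.2+11, 0.9+9) = Gamma(21.2, 9.9).
Batch 2: sum of counts S = 7 over n = 6 nights.
After batch 2: Gamma(α+S, β+n) = Gamma(21.2+7, 9.9+6) = Gamma(28.2, 15.9).
Mode of Gamma(α,β) for α≥1 is (α−1)/β = 27.2/15.9 = 1.7107.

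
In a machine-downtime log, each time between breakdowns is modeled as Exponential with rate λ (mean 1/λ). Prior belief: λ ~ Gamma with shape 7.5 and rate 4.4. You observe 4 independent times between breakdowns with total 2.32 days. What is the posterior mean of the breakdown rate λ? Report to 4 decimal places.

With a Gamma(shape α, rate β) prior on the exponential rate λ, the posterior after n observations with total T = Σxᵢ is Gamma(α+n, β+T).
Posterior: Gamma(7.5+4, 4.4+2.32) = Gamma(11.5, 6.72).
Posterior mean of λ = α/β = 11.5/6.72 = 1.7113.

1.7113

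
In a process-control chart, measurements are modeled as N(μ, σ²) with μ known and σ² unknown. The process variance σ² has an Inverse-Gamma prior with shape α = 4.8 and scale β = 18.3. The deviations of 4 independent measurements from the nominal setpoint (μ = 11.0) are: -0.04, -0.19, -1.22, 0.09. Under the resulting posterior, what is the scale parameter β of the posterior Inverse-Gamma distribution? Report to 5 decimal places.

19.06710

With known mean μ and an Inverse-Gamma(α, β) prior on σ², the Normal likelihood is conjugate: posterior is Inv-Gamma(α + n/2, β + Σ(xᵢ−μ)²/2).
Σ(xᵢ−μ)² = (-0.04)² + (-0.19)² + (-1.22)² + (0.09)² = 1.5342.
Posterior: Inv-Gamma(4.8 + 4/2, 18.3 + 1.5342/2) = Inv-Gamma(6.80, 19.06710).
Posterior β = 19.06710.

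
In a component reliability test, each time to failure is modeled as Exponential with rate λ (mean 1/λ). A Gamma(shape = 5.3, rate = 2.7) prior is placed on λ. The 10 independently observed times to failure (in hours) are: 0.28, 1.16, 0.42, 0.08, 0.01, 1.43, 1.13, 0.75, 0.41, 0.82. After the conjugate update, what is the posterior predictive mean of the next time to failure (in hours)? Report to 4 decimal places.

With a Gamma(shape α, rate β) prior on the exponential rate λ, the posterior after n observations with total T = Σxᵢ is Gamma(α+n, β+T).
Sum of observations T = 6.49 hours; n = 10.
Posterior: Gamma(5.3+10, 2.7+6.49) = Gamma(15.3, 9.19).
The predictive distribution for the next observation is Lomax; its mean is β/(α−1) = 9.19/14.3 = 0.6427.

0.6427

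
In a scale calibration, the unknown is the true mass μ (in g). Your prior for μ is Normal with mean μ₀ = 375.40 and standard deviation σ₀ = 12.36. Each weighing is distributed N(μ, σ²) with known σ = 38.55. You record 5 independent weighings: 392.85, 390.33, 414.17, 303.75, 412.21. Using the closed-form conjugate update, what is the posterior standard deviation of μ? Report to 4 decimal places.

For Normal data with known variance σ², a Normal(μ₀, σ₀²) prior on μ is conjugate. Posterior precision = 1/σ₀² + n/σ²; posterior mean is the precision-weighted average of μ₀ and x̄.
σ₀² = 12.36² = 152.7696, σ² = 38.55² = 1486.1025; σ² + n·σ₀² = 1486.1025 + 5·152.7696 = 2249.9505.
Posterior precision = 1/σ₀² + n/σ² = 1/152.7696 + 5/1486.1025 = (σ² + n·σ₀²)/(σ₀²σ²) = 2249.9505/(152.7696·1486.1025); posterior variance σₙ² = σ₀²σ²/(σ² + n·σ₀²) = 152.7696·1486.1025/2249.9505 = 100.905013.
Posterior SD = √σₙ² = √(152.7696·1486.1025/2249.9505) = 10.0451.

10.0451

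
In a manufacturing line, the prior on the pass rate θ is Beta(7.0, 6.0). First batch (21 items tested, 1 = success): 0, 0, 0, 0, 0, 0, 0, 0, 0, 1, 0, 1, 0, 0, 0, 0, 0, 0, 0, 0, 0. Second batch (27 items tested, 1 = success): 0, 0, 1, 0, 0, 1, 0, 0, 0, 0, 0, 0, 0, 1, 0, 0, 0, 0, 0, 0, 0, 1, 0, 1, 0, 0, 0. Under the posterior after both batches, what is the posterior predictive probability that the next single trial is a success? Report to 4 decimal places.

0.2295

The Beta prior is conjugate to a Binomial/Bernoulli likelihood; the update adds successes to α and failures to β.
After batch 1: Beta(7.0+2, 6.0+19) = Beta(9.0, 25.0).
After batch 2: Beta(9.0+5, 25.0+22) = Beta(14.0, 47.0).
For a single future Bernoulli trial, P(success | data) = α/(α+β) = 0.2295.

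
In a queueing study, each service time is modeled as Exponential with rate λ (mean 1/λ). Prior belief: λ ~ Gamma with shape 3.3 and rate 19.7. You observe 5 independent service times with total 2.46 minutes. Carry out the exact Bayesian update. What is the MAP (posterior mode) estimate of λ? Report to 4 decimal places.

0.3294

With a Gamma(shape α, rate β) prior on the exponential rate λ, the posterior after n observations with total T = Σxᵢ is Gamma(α+n, β+T).
Posterior: Gamma(3.3+5, 19.7+2.46) = Gamma(8.3, 22.16).
Mode = (α−1)/β = 0.3294.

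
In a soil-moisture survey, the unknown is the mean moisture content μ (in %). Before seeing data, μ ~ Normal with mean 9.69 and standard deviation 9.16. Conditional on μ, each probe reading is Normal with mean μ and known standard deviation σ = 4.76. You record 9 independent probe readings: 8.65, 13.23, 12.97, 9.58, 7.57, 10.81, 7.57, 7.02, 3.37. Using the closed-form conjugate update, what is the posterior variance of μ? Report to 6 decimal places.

2.444176

For Normal data with known variance σ², a Normal(μ₀, σ₀²) prior on μ is conjugate. Posterior precision = 1/σ₀² + n/σ²; posterior mean is the precision-weighted average of μ₀ and x̄.
σ₀² = 9.16² = 83.9056, σ² = 4.76² = 22.6576; σ² + n·σ₀² = 22.6576 + 9·83.9056 = 777.808.
Posterior precision = 1/σ₀² + n/σ² = 1/83.9056 + 9/22.6576 = (σ² + n·σ₀²)/(σ₀²σ²) = 777.808/(83.9056·22.6576); posterior variance σₙ² = σ₀²σ²/(σ² + n·σ₀²) = 83.9056·22.6576/777.808 = 2.444176.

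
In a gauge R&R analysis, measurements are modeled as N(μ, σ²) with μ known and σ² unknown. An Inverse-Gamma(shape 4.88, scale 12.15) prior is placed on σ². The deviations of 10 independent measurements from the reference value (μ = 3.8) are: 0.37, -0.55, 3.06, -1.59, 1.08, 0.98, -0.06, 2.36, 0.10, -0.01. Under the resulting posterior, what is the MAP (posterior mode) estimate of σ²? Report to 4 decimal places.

With known mean μ and an Inverse-Gamma(α, β) prior on σ², the Normal likelihood is conjugate: posterior is Inv-Gamma(α + n/2, β + Σ(xᵢ−μ)²/2).
Σ(xᵢ−μ)² = (0.37)² + (-0.55)² + (3.06)² + (-1.59)² + (1.08)² + (0.98)² + (-0.06)² + (2.36)² + (0.10)² + (-0.01)² = 20.0412.
Posterior: Inv-Gamma(4.88 + 10/2, 12.15 + 20.0412/2) = Inv-Gamma(9.88, 22.17060).
Mode = β/(α+1) = 22.17060/10.88 = 2.0377.

2.0377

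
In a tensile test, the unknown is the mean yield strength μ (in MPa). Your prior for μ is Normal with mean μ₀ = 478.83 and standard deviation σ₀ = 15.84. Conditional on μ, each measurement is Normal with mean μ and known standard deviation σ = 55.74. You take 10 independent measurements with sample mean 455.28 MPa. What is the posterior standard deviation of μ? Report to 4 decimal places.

For Normal data with known variance σ², a Normal(μ₀, σ₀²) prior on μ is conjugate. Posterior precision = 1/σ₀² + n/σ²; posterior mean is the precision-weighted average of μ₀ and x̄.
σ₀² = 15.84² = 250.9056, σ² = 55.74² = 3106.9476; σ² + n·σ₀² = 3106.9476 + 10·250.9056 = 5616.0036.
Posterior precision = 1/σ₀² + n/σ² = 1/250.9056 + 10/3106.9476 = (σ² + n·σ₀²)/(σ₀²σ²) = 5616.0036/(250.9056·3106.9476); posterior variance σₙ² = σ₀²σ²/(σ² + n·σ₀²) = 250.9056·3106.9476/5616.0036 = 138.808770.
Posterior SD = √σₙ² = √(250.9056·3106.9476/5616.0036) = 11.7817.

11.7817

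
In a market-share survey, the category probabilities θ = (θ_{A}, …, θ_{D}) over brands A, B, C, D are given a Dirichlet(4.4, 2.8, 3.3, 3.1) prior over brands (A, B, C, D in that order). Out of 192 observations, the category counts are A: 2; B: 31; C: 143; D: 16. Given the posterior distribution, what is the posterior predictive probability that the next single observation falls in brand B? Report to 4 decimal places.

The Dirichlet prior is conjugate to the Multinomial likelihood: each posterior αⱼ = prior αⱼ + observed count nⱼ.
Posterior concentration: (6.4, 33.8, 146.3, 19.1), total = 205.6.
P(next = B | data) = α_{B}/Σα = 0.1644.

0.1644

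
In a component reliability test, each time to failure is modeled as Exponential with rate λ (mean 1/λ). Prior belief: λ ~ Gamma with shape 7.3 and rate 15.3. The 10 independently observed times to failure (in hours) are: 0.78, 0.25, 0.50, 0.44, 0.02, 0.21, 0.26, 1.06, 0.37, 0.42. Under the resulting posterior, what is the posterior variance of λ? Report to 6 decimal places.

0.044987

With a Gamma(shape α, rate β) prior on the exponential rate λ, the posterior after n observations with total T = Σxᵢ is Gamma(α+n, β+T).
Sum of observations T = 4.31 hours; n = 10.
Posterior: Gamma(7.3+10, 15.3+4.31) = Gamma(17.3, 19.61).
Var = α/β² = 0.044987.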